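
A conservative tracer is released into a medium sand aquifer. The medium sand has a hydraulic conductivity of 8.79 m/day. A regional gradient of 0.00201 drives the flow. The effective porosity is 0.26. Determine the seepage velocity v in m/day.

Hydraulic gradient i = 0.00201.
Darcy flux q = K · i = 8.790 × 0.002010 = 0.01767 m/day.
Seepage velocity v = q / n_e = 0.01767 / 0.26 = 0.06795 m/day.

0.0680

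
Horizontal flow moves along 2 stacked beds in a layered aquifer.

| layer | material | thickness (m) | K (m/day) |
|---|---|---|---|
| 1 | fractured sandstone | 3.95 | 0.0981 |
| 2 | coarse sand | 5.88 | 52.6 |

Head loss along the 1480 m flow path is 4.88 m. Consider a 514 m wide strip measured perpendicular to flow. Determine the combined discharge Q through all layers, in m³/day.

525

Flow is parallel to layering, so each bed carries its own Darcy discharge and the transmissivities add.
Σ(K_i·b_i) = 0.0981×3.95 + 52.6×5.88 = 309.7 m²/day.
Hydraulic gradient i = Δh / L = 4.88 / 1480 = 0.003297.
Q = Σ(K_i·b_i) · W · i = 309.7 × 514 × 0.003297 = 524.8 m³/day.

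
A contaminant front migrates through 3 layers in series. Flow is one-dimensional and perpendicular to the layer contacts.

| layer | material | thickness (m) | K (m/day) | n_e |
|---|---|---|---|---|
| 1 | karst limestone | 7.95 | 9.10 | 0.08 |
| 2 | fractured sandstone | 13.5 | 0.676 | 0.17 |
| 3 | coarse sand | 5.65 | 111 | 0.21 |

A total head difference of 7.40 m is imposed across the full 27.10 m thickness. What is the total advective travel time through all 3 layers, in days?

With flow normal to the layers, continuity requires the same specific discharge q through every layer.
Σ(b_i/K_i) = 7.95/9.10 + 13.5/0.676 + 5.65/111 = 20.89 d.
q = Δh / Σ(b_i/K_i) = 7.40 / 20.89 = 0.3542 m/day.
In each layer the seepage velocity is v_i = q/n_i, so the layer transit time is t_i = b_i·n_i / q:
  layer 1 (karst limestone): t_1 = 7.95 × 0.08 / 0.3542 = 1.796 d
  layer 2 (fractured sandstone): t_2 = 13.5 × 0.17 / 0.3542 = 6.480 d
  layer 3 (coarse sand): t_3 = 5.65 × 0.21 / 0.3542 = 3.350 d
Total t = Σ t_i = 11.63 days.

11.6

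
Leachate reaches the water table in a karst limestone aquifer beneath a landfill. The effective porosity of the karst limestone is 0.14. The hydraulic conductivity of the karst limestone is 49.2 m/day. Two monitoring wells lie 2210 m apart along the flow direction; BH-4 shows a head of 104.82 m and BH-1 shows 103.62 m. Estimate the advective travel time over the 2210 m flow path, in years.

Hydraulic gradient i = (104.82 − 103.62) / 2210 = 1.2 / 2210 = 0.0005430.
Darcy flux q = K · i = 49.20 × 0.0005430 = 0.02671 m/day.
Seepage velocity v = q / n_e = 0.02671 / 0.14 = 0.1908 m/day.
Travel time t = L / v = 2210 / 0.1908 = 11582 days = 31.71 years.

31.7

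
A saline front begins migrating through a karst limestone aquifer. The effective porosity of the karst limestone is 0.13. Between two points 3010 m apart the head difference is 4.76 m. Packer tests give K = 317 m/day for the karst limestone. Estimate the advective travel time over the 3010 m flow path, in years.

2.14

Hydraulic gradient i = Δh / L = 4.76 / 3010 = 0.001581.
Darcy flux q = K · i = 317.0 × 0.001581 = 0.5013 m/day.
Seepage velocity v = q / n_e = 0.5013 / 0.13 = 3.856 m/day.
Travel time t = L / v = 3010 / 3.856 = 780.6 days = 2.137 years.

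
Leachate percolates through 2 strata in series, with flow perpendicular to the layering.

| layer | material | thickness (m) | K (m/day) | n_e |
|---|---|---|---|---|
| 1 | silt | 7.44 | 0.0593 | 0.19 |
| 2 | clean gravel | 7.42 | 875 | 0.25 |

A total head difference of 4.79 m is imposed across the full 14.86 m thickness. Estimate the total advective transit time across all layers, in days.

With flow normal to the layers, continuity requires the same specific discharge q through every layer.
Σ(b_i/K_i) = 7.44/0.0593 + 7.42/875 = 125.5 d.
q = Δh / Σ(b_i/K_i) = 4.79 / 125.5 = 0.03818 m/day.
In each layer the seepage velocity is v_i = q/n_i, so the layer transit time is t_i = b_i·n_i / q:
  layer 1 (silt): t_1 = 7.44 × 0.19 / 0.03818 = 37.03 d
  layer 2 (clean gravel): t_2 = 7.42 × 0.25 / 0.03818 = 48.59 d
Total t = Σ t_i = 85.62 days.

85.6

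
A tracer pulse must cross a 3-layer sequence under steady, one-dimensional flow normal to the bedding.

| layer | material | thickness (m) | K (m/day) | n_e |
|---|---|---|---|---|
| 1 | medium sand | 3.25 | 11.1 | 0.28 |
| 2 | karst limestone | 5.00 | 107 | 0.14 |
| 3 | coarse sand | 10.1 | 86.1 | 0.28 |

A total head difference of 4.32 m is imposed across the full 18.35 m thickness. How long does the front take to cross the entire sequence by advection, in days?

0.469

With flow normal to the layers, continuity requires the same specific discharge q through every layer.
Σ(b_i/K_i) = 3.25/11.1 + 5.00/107 + 10.1/86.1 = 0.4568 d.
q = Δh / Σ(b_i/K_i) = 4.32 / 0.4568 = 9.457 m/day.
In each layer the seepage velocity is v_i = q/n_i, so the layer transit time is t_i = b_i·n_i / q:
  layer 1 (medium sand): t_1 = 3.25 × 0.28 / 9.457 = 0.09623 d
  layer 2 (karst limestone): t_2 = 5.00 × 0.14 / 9.457 = 0.07402 d
  layer 3 (coarse sand): t_3 = 10.1 × 0.28 / 9.457 = 0.2991 d
Total t = Σ t_i = 0.4693 days.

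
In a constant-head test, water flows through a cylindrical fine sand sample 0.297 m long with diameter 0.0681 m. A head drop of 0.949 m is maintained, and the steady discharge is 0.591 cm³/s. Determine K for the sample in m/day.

4.39

Cross-sectional area A = π·(d/2)² = π × (0.0681/2)² = 0.003642 m².
Convert discharge: 0.591 cm³/s = 5.910e-07 m³/s.
Darcy's law rearranged: K = Q·L / (A·Δh) = 5.910e-07 × 0.297 / (0.003642 × 0.949) = 5.078e-05 m/s = 4.387 m/day.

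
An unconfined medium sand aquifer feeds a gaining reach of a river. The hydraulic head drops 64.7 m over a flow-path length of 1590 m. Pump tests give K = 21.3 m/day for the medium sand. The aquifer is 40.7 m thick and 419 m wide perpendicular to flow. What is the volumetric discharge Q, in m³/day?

14800

Cross-sectional area A = 419 × 40.7 = 17053 m².
Hydraulic gradient i = Δh / L = 64.7 / 1590 = 0.04069.
Darcy's law: Q = K · A · i = 21.30 × 17053 × 0.04069 = 14781 m³/day.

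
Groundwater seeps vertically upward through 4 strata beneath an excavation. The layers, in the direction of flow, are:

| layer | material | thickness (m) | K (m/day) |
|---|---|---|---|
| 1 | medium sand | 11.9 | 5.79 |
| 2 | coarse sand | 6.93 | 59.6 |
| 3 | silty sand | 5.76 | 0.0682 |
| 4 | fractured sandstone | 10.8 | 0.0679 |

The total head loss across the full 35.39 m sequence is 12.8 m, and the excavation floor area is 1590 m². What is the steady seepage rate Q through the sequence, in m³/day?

Flow is perpendicular to layering, so the layers act in series and the equivalent K is the thickness-weighted harmonic mean.
Total thickness L = 11.9 + 6.93 + 5.76 + 10.8 = 35.39 m.
Σ(b_i/K_i) = 11.9/5.79 + 6.93/59.6 + 5.76/0.0682 + 10.8/0.0679 = 245.7 d.
K_eq = L / Σ(b_i/K_i) = 35.39 / 245.7 = 0.1440 m/day.
Q = K_eq · A · (Δh/L) = 0.1440 × 1590 × (12.8/35.39) = 82.84 m³/day.

82.8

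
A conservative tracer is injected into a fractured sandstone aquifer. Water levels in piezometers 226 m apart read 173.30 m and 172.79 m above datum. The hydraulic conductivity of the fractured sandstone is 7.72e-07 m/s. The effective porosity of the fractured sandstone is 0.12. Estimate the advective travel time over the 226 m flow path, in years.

Convert K: 7.72e-07 m/s × 86400 = 0.06670 m/day.
Hydraulic gradient i = (173.30 − 172.79) / 226 = 0.51 / 226 = 0.002257.
Darcy flux q = K · i = 0.06670 × 0.002257 = 0.0001505 m/day.
Seepage velocity v = q / n_e = 0.0001505 / 0.12 = 0.001254 m/day.
Travel time t = L / v = 226 / 0.001254 = 1.802e+05 days = 493.3 years.

493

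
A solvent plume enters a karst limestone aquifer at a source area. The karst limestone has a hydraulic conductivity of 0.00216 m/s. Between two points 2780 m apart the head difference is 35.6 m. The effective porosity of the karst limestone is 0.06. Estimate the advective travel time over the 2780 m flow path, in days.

69.8

Convert K: 0.00216 m/s × 86400 = 186.6 m/day.
Hydraulic gradient i = Δh / L = 35.6 / 2780 = 0.01281.
Darcy flux q = K · i = 186.6 × 0.01281 = 2.390 m/day.
Seepage velocity v = q / n_e = 2.390 / 0.06 = 39.83 m/day.
Travel time t = L / v = 2780 / 39.83 = 69.79 days.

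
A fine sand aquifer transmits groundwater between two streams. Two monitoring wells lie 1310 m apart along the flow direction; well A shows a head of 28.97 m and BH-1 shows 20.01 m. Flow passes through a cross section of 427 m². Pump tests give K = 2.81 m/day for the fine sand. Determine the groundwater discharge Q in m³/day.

8.21

Hydraulic gradient i = (28.97 − 20.01) / 1310 = 8.96 / 1310 = 0.006840.
Darcy's law: Q = K · A · i = 2.810 × 427.0 × 0.006840 = 8.207 m³/day.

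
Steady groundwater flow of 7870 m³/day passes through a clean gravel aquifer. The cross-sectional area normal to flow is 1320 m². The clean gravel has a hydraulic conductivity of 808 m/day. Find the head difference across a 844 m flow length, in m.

From Q = K·A·i, i = Q / (K·A) = 7870 / (808.0 × 1320) = 0.007379.
Head loss Δh = i · L = 0.007379 × 844 = 6.228 m.

6.23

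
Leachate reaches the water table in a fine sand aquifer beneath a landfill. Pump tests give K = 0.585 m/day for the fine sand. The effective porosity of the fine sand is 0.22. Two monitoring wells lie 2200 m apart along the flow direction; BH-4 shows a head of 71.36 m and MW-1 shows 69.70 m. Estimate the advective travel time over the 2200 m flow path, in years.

Hydraulic gradient i = (71.36 − 69.70) / 2200 = 1.66 / 2200 = 0.0007545.
Darcy flux q = K · i = 0.5850 × 0.0007545 = 0.0004414 m/day.
Seepage velocity v = q / n_e = 0.0004414 / 0.22 = 0.002006 m/day.
Travel time t = L / v = 2200 / 0.002006 = 1.096e+06 days = 3002 years.

3000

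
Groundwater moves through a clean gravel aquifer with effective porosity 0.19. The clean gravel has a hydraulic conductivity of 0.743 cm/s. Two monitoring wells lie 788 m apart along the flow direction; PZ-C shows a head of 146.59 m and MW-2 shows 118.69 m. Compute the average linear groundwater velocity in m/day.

Convert K: 0.743 cm/s × 864 = 642.0 m/day.
Hydraulic gradient i = (146.59 − 118.69) / 788 = 27.9 / 788 = 0.03541.
Darcy flux q = K · i = 642.0 × 0.03541 = 22.73 m/day.
Seepage velocity v = q / n_e = 22.73 / 0.19 = 119.6 m/day.

120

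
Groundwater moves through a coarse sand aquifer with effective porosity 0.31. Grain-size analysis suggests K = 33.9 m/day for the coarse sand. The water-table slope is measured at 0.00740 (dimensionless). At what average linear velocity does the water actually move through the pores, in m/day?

0.809

Hydraulic gradient i = 0.00740.
Darcy flux q = K · i = 33.90 × 0.007400 = 0.2509 m/day.
Seepage velocity v = q / n_e = 0.2509 / 0.31 = 0.8092 m/day.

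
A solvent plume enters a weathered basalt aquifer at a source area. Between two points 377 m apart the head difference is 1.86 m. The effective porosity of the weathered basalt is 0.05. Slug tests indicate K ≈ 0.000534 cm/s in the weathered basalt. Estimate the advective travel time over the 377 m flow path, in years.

Convert K: 0.000534 cm/s × 864 = 0.4614 m/day.
Hydraulic gradient i = Δh / L = 1.86 / 377 = 0.004934.
Darcy flux q = K · i = 0.4614 × 0.004934 = 0.002276 m/day.
Seepage velocity v = q / n_e = 0.002276 / 0.05 = 0.04553 m/day.
Travel time t = L / v = 377 / 0.04553 = 8281 days = 22.67 years.

22.7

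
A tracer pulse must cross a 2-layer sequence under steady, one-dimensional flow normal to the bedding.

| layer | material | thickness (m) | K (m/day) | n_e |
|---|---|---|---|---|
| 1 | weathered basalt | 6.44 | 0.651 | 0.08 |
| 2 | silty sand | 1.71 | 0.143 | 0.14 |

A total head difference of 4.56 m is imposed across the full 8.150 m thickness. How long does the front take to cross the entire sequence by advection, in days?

3.62

With flow normal to the layers, continuity requires the same specific discharge q through every layer.
Σ(b_i/K_i) = 6.44/0.651 + 1.71/0.143 = 21.85 d.
q = Δh / Σ(b_i/K_i) = 4.56 / 21.85 = 0.2087 m/day.
In each layer the seepage velocity is v_i = q/n_i, so the layer transit time is t_i = b_i·n_i / q:
  layer 1 (weathered basalt): t_1 = 6.44 × 0.08 / 0.2087 = 2.469 d
  layer 2 (silty sand): t_2 = 1.71 × 0.14 / 0.2087 = 1.147 d
Total t = Σ t_i = 3.616 days.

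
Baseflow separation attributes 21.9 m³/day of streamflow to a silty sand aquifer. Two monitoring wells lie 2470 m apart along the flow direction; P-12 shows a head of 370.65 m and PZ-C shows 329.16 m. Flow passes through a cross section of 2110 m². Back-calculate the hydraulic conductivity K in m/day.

0.618

Hydraulic gradient i = (370.65 − 329.16) / 2470 = 41.49 / 2470 = 0.01680.
From Q = K·A·i, K = Q / (A·i) = 21.9 / (2110 × 0.01680) = 0.6179 m/day.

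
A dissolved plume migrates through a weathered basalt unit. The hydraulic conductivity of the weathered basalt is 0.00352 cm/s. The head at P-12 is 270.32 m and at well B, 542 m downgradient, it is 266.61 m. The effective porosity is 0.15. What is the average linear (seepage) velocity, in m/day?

Convert K: 0.00352 cm/s × 864 = 3.041 m/day.
Hydraulic gradient i = (270.32 − 266.61) / 542 = 3.71 / 542 = 0.006845.
Darcy flux q = K · i = 3.041 × 0.006845 = 0.02082 m/day.
Seepage velocity v = q / n_e = 0.02082 / 0.15 = 0.1388 m/day.

0.139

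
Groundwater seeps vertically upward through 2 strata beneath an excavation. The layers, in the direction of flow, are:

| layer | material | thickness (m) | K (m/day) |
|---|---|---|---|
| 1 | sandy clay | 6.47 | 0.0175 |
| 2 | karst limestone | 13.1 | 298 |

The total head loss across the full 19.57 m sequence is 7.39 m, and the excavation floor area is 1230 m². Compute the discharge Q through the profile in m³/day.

24.6

Flow is perpendicular to layering, so the layers act in series and the equivalent K is the thickness-weighted harmonic mean.
Total thickness L = 6.47 + 13.1 = 19.57 m.
Σ(b_i/K_i) = 6.47/0.0175 + 13.1/298 = 369.8 d.
K_eq = L / Σ(b_i/K_i) = 19.57 / 369.8 = 0.05293 m/day.
Q = K_eq · A · (Δh/L) = 0.05293 × 1230 × (7.39/19.57) = 24.58 m³/day.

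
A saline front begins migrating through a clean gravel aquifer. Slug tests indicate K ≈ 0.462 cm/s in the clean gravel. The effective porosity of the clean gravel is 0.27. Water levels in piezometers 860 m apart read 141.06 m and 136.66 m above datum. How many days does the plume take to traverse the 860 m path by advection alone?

Convert K: 0.462 cm/s × 864 = 399.2 m/day.
Hydraulic gradient i = (141.06 − 136.66) / 860 = 4.4 / 860 = 0.005116.
Darcy flux q = K · i = 399.2 × 0.005116 = 2.042 m/day.
Seepage velocity v = q / n_e = 2.042 / 0.27 = 7.564 m/day.
Travel time t = L / v = 860 / 7.564 = 113.7 days.

114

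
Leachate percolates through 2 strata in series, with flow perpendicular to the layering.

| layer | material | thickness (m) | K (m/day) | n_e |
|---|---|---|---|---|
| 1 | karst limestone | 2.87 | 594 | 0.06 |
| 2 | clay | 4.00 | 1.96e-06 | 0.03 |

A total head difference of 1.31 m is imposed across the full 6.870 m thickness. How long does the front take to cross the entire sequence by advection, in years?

1250

With flow normal to the layers, continuity requires the same specific discharge q through every layer.
Σ(b_i/K_i) = 2.87/594 + 4.00/1.96e-06 = 2.041e+06 d.
q = Δh / Σ(b_i/K_i) = 1.31 / 2.041e+06 = 6.419e-07 m/day.
In each layer the seepage velocity is v_i = q/n_i, so the layer transit time is t_i = b_i·n_i / q:
  layer 1 (karst limestone): t_1 = 2.87 × 0.06 / 6.419e-07 = 2.683e+05 d
  layer 2 (clay): t_2 = 4.00 × 0.03 / 6.419e-07 = 1.869e+05 d
Total t = Σ t_i = 4.552e+05 days = 1246 years.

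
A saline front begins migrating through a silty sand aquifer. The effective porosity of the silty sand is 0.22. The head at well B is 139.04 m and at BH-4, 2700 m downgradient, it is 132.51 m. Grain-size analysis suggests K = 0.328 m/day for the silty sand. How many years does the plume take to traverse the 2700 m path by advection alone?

2050

Hydraulic gradient i = (139.04 − 132.51) / 2700 = 6.53 / 2700 = 0.002419.
Darcy flux q = K · i = 0.3280 × 0.002419 = 0.0007933 m/day.
Seepage velocity v = q / n_e = 0.0007933 / 0.22 = 0.003606 m/day.
Travel time t = L / v = 2700 / 0.003606 = 7.488e+05 days = 2050 years.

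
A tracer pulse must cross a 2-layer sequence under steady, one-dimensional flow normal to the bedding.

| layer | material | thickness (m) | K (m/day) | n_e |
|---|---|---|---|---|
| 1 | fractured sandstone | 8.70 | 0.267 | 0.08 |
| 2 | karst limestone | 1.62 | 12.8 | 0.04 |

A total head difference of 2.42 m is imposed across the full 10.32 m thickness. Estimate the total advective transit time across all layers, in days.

10.3

With flow normal to the layers, continuity requires the same specific discharge q through every layer.
Σ(b_i/K_i) = 8.70/0.267 + 1.62/12.8 = 32.71 d.
q = Δh / Σ(b_i/K_i) = 2.42 / 32.71 = 0.07398 m/day.
In each layer the seepage velocity is v_i = q/n_i, so the layer transit time is t_i = b_i·n_i / q:
  layer 1 (fractured sandstone): t_1 = 8.70 × 0.08 / 0.07398 = 9.408 d
  layer 2 (karst limestone): t_2 = 1.62 × 0.04 / 0.07398 = 0.8759 d
Total t = Σ t_i = 10.28 days.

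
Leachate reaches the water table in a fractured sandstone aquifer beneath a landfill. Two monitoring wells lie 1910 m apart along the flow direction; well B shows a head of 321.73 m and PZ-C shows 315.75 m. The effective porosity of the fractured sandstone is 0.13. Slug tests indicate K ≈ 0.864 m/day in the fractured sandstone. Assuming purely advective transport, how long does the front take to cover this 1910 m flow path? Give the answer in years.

Hydraulic gradient i = (321.73 − 315.75) / 1910 = 5.98 / 1910 = 0.003131.
Darcy flux q = K · i = 0.8640 × 0.003131 = 0.002705 m/day.
Seepage velocity v = q / n_e = 0.002705 / 0.13 = 0.02081 m/day.
Travel time t = L / v = 1910 / 0.02081 = 91790 days = 251.3 years.

251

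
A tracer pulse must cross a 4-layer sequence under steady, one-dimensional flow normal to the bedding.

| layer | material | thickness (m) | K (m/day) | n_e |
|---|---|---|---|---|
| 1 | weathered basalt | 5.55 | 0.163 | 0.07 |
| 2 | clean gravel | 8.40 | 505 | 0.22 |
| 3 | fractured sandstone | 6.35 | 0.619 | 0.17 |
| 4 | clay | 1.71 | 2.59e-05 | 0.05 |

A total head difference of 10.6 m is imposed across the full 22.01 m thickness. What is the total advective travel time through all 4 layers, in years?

58.0

With flow normal to the layers, continuity requires the same specific discharge q through every layer.
Σ(b_i/K_i) = 5.55/0.163 + 8.40/505 + 6.35/0.619 + 1.71/2.59e-05 = 66067 d.
q = Δh / Σ(b_i/K_i) = 10.6 / 66067 = 0.0001604 m/day.
In each layer the seepage velocity is v_i = q/n_i, so the layer transit time is t_i = b_i·n_i / q:
  layer 1 (weathered basalt): t_1 = 5.55 × 0.07 / 0.0001604 = 2421 d
  layer 2 (clean gravel): t_2 = 8.40 × 0.22 / 0.0001604 = 11518 d
  layer 3 (fractured sandstone): t_3 = 6.35 × 0.17 / 0.0001604 = 6728 d
  layer 4 (clay): t_4 = 1.71 × 0.05 / 0.0001604 = 532.9 d
Total t = Σ t_i = 21201 days = 58.04 years.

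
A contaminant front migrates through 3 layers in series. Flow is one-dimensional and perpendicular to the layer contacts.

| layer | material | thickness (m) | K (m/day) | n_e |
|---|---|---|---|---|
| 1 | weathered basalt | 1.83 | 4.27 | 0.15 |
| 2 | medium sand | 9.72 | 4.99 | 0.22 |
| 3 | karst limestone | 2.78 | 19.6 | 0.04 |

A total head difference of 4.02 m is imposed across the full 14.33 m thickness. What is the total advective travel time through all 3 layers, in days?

1.58

With flow normal to the layers, continuity requires the same specific discharge q through every layer.
Σ(b_i/K_i) = 1.83/4.27 + 9.72/4.99 + 2.78/19.6 = 2.518 d.
q = Δh / Σ(b_i/K_i) = 4.02 / 2.518 = 1.596 m/day.
In each layer the seepage velocity is v_i = q/n_i, so the layer transit time is t_i = b_i·n_i / q:
  layer 1 (weathered basalt): t_1 = 1.83 × 0.15 / 1.596 = 0.1720 d
  layer 2 (medium sand): t_2 = 9.72 × 0.22 / 1.596 = 1.340 d
  layer 3 (karst limestone): t_3 = 2.78 × 0.04 / 1.596 = 0.06966 d
Total t = Σ t_i = 1.581 days.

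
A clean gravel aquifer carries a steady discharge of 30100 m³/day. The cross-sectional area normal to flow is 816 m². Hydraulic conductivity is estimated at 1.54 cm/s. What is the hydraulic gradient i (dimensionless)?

0.0277

Convert K: 1.54 cm/s × 864 = 1331 m/day.
From Q = K·A·i, i = Q / (K·A) = 30100 / (1331 × 816.0) = 0.02772.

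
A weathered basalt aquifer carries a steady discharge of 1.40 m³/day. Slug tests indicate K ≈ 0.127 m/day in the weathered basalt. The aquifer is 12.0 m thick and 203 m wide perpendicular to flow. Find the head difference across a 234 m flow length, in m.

1.06

Cross-sectional area A = 203 × 12.0 = 2436 m².
From Q = K·A·i, i = Q / (K·A) = 1.40 / (0.1270 × 2436) = 0.004525.
Head loss Δh = i · L = 0.004525 × 234 = 1.059 m.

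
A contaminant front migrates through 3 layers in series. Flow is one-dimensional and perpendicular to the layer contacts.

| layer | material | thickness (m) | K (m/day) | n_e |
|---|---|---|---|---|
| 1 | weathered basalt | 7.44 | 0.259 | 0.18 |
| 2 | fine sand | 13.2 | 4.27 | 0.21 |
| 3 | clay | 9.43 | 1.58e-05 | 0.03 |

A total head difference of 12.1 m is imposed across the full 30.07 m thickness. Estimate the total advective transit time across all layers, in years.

593

With flow normal to the layers, continuity requires the same specific discharge q through every layer.
Σ(b_i/K_i) = 7.44/0.259 + 13.2/4.27 + 9.43/1.58e-05 = 5.969e+05 d.
q = Δh / Σ(b_i/K_i) = 12.1 / 5.969e+05 = 2.027e-05 m/day.
In each layer the seepage velocity is v_i = q/n_i, so the layer transit time is t_i = b_i·n_i / q:
  layer 1 (weathered basalt): t_1 = 7.44 × 0.18 / 2.027e-05 = 66060 d
  layer 2 (fine sand): t_2 = 13.2 × 0.21 / 2.027e-05 = 1.367e+05 d
  layer 3 (clay): t_3 = 9.43 × 0.03 / 2.027e-05 = 13955 d
Total t = Σ t_i = 2.168e+05 days = 593.4 years.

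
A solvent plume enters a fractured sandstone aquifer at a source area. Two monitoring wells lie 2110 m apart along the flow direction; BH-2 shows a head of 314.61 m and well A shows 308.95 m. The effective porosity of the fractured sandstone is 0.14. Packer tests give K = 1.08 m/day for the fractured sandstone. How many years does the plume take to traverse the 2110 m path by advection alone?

279

Hydraulic gradient i = (314.61 − 308.95) / 2110 = 5.66 / 2110 = 0.002682.
Darcy flux q = K · i = 1.080 × 0.002682 = 0.002897 m/day.
Seepage velocity v = q / n_e = 0.002897 / 0.14 = 0.02069 m/day.
Travel time t = L / v = 2110 / 0.02069 = 1.020e+05 days = 279.2 years.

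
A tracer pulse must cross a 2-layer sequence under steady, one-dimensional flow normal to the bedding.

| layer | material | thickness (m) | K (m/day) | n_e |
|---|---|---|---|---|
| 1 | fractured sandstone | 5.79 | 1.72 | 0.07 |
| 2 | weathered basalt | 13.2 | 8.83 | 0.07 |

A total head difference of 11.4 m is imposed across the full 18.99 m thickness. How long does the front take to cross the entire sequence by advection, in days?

0.567

With flow normal to the layers, continuity requires the same specific discharge q through every layer.
Σ(b_i/K_i) = 5.79/1.72 + 13.2/8.83 = 4.861 d.
q = Δh / Σ(b_i/K_i) = 11.4 / 4.861 = 2.345 m/day.
In each layer the seepage velocity is v_i = q/n_i, so the layer transit time is t_i = b_i·n_i / q:
  layer 1 (fractured sandstone): t_1 = 5.79 × 0.07 / 2.345 = 0.1728 d
  layer 2 (weathered basalt): t_2 = 13.2 × 0.07 / 2.345 = 0.3940 d
Total t = Σ t_i = 0.5668 days.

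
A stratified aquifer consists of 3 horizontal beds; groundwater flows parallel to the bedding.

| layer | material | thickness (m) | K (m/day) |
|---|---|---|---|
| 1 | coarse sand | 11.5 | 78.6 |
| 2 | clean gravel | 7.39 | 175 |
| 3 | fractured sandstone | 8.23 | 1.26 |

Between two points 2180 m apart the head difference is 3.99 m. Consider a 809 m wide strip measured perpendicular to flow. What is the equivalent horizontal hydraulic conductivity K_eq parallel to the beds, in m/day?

81.4

Flow is parallel to layering, so each bed carries its own Darcy discharge and the transmissivities add.
Σ(K_i·b_i) = 78.6×11.5 + 175×7.39 + 1.26×8.23 = 2208 m²/day.
Total thickness b = 27.12 m, so K_eq = Σ(K_i·b_i)/b = 81.40 m/day.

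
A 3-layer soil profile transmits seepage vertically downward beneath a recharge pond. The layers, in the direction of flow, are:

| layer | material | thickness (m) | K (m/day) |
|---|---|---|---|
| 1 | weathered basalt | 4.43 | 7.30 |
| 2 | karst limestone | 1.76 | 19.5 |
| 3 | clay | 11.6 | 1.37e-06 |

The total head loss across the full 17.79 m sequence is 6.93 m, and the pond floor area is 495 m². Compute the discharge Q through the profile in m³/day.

Flow is perpendicular to layering, so the layers act in series and the equivalent K is the thickness-weighted harmonic mean.
Total thickness L = 4.43 + 1.76 + 11.6 = 17.79 m.
Σ(b_i/K_i) = 4.43/7.30 + 1.76/19.5 + 11.6/1.37e-06 = 8.467e+06 d.
K_eq = L / Σ(b_i/K_i) = 17.79 / 8.467e+06 = 2.101e-06 m/day.
Q = K_eq · A · (Δh/L) = 2.101e-06 × 495 × (6.93/17.79) = 0.0004051 m³/day.

0.000405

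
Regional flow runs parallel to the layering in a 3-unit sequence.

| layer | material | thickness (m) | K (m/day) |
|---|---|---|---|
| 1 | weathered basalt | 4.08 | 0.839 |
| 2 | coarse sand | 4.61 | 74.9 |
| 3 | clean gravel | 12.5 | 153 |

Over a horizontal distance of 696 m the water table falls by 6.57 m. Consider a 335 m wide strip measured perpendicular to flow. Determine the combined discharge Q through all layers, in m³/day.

7150

Flow is parallel to layering, so each bed carries its own Darcy discharge and the transmissivities add.
Σ(K_i·b_i) = 0.839×4.08 + 74.9×4.61 + 153×12.5 = 2261 m²/day.
Hydraulic gradient i = Δh / L = 6.57 / 696 = 0.009440.
Q = Σ(K_i·b_i) · W · i = 2261 × 335 × 0.009440 = 7151 m³/day.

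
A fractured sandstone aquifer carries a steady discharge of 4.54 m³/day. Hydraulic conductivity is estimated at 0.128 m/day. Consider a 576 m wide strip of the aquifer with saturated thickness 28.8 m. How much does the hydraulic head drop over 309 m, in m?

0.661

Cross-sectional area A = 576 × 28.8 = 16589 m².
From Q = K·A·i, i = Q / (K·A) = 4.54 / (0.1280 × 16589) = 0.002138.
Head loss Δh = i · L = 0.002138 × 309 = 0.6607 m.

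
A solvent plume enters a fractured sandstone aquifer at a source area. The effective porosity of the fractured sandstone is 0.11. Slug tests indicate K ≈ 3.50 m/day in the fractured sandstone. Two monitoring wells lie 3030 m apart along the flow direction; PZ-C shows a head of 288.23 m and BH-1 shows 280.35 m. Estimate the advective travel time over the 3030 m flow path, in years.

100

Hydraulic gradient i = (288.23 − 280.35) / 3030 = 7.88 / 3030 = 0.002601.
Darcy flux q = K · i = 3.500 × 0.002601 = 0.009102 m/day.
Seepage velocity v = q / n_e = 0.009102 / 0.11 = 0.08275 m/day.
Travel time t = L / v = 3030 / 0.08275 = 36617 days = 100.3 years.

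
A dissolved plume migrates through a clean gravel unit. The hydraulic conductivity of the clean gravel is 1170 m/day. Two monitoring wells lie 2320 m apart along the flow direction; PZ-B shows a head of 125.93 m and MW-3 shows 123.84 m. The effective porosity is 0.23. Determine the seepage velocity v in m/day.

Hydraulic gradient i = (125.93 − 123.84) / 2320 = 2.09 / 2320 = 0.0009009.
Darcy flux q = K · i = 1170 × 0.0009009 = 1.054 m/day.
Seepage velocity v = q / n_e = 1.054 / 0.23 = 4.583 m/day.

4.58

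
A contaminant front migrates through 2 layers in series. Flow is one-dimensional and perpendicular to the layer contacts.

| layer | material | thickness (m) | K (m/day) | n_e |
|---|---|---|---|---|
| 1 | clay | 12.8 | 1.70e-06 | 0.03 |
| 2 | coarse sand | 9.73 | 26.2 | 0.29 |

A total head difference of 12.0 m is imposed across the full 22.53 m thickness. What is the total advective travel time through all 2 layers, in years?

5510

With flow normal to the layers, continuity requires the same specific discharge q through every layer.
Σ(b_i/K_i) = 12.8/1.70e-06 + 9.73/26.2 = 7.529e+06 d.
q = Δh / Σ(b_i/K_i) = 12.0 / 7.529e+06 = 1.594e-06 m/day.
In each layer the seepage velocity is v_i = q/n_i, so the layer transit time is t_i = b_i·n_i / q:
  layer 1 (clay): t_1 = 12.8 × 0.03 / 1.594e-06 = 2.409e+05 d
  layer 2 (coarse sand): t_2 = 9.73 × 0.29 / 1.594e-06 = 1.770e+06 d
Total t = Σ t_i = 2.011e+06 days = 5507 years.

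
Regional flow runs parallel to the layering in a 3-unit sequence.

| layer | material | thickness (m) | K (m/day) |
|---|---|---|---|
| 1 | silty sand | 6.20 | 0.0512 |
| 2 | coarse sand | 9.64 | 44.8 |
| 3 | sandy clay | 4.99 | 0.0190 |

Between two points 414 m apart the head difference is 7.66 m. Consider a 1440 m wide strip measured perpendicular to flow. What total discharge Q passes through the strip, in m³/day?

11500

Flow is parallel to layering, so each bed carries its own Darcy discharge and the transmissivities add.
Σ(K_i·b_i) = 0.0512×6.20 + 44.8×9.64 + 0.0190×4.99 = 432.3 m²/day.
Hydraulic gradient i = Δh / L = 7.66 / 414 = 0.01850.
Q = Σ(K_i·b_i) · W · i = 432.3 × 1440 × 0.01850 = 11518 m³/day.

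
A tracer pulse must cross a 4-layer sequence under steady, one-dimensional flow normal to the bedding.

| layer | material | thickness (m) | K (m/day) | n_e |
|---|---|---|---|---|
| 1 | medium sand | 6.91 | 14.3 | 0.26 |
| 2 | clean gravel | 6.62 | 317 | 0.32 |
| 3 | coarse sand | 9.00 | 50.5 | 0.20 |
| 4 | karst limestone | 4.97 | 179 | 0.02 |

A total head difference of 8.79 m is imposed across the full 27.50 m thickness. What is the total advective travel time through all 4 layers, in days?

With flow normal to the layers, continuity requires the same specific discharge q through every layer.
Σ(b_i/K_i) = 6.91/14.3 + 6.62/317 + 9.00/50.5 + 4.97/179 = 0.7101 d.
q = Δh / Σ(b_i/K_i) = 8.79 / 0.7101 = 12.38 m/day.
In each layer the seepage velocity is v_i = q/n_i, so the layer transit time is t_i = b_i·n_i / q:
  layer 1 (medium sand): t_1 = 6.91 × 0.26 / 12.38 = 0.1451 d
  layer 2 (clean gravel): t_2 = 6.62 × 0.32 / 12.38 = 0.1711 d
  layer 3 (coarse sand): t_3 = 9.00 × 0.20 / 12.38 = 0.1454 d
  layer 4 (karst limestone): t_4 = 4.97 × 0.02 / 12.38 = 0.008030 d
Total t = Σ t_i = 0.4697 days.

0.470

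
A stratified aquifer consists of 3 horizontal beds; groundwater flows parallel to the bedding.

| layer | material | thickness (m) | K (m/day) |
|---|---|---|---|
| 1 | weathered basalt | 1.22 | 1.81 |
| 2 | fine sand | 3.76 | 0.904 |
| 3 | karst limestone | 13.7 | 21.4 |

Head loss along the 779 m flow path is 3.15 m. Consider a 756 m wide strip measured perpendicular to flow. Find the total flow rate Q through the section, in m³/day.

Flow is parallel to layering, so each bed carries its own Darcy discharge and the transmissivities add.
Σ(K_i·b_i) = 1.81×1.22 + 0.904×3.76 + 21.4×13.7 = 298.8 m²/day.
Hydraulic gradient i = Δh / L = 3.15 / 779 = 0.004044.
Q = Σ(K_i·b_i) · W · i = 298.8 × 756 × 0.004044 = 913.4 m³/day.

913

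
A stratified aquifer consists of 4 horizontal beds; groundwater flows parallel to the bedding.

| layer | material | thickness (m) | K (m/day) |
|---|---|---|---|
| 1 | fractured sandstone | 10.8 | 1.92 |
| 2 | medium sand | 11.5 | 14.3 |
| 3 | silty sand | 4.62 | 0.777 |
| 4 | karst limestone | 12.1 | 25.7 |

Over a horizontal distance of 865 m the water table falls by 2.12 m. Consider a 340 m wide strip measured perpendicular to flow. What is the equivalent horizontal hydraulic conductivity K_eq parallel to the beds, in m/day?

12.8

Flow is parallel to layering, so each bed carries its own Darcy discharge and the transmissivities add.
Σ(K_i·b_i) = 1.92×10.8 + 14.3×11.5 + 0.777×4.62 + 25.7×12.1 = 499.7 m²/day.
Total thickness b = 39.02 m, so K_eq = Σ(K_i·b_i)/b = 12.81 m/day.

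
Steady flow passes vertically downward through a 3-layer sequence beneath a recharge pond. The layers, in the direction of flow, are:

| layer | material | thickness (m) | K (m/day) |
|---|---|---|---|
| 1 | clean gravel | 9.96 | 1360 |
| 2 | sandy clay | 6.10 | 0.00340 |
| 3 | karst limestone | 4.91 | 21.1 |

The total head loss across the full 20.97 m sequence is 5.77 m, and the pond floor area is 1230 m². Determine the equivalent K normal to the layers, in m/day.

Flow is perpendicular to layering, so the layers act in series and the equivalent K is the thickness-weighted harmonic mean.
Total thickness L = 9.96 + 6.10 + 4.91 = 20.97 m.
Σ(b_i/K_i) = 9.96/1360 + 6.10/0.00340 + 4.91/21.1 = 1794 d.
K_eq = L / Σ(b_i/K_i) = 20.97 / 1794 = 0.01169 m/day.

0.0117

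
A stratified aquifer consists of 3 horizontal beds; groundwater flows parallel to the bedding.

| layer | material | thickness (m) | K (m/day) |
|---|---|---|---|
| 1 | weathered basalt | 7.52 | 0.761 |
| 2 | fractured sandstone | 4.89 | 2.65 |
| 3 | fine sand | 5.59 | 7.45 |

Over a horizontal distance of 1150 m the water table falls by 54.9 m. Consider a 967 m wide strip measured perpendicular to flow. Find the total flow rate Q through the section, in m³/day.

2780

Flow is parallel to layering, so each bed carries its own Darcy discharge and the transmissivities add.
Σ(K_i·b_i) = 0.761×7.52 + 2.65×4.89 + 7.45×5.59 = 60.33 m²/day.
Hydraulic gradient i = Δh / L = 54.9 / 1150 = 0.04774.
Q = Σ(K_i·b_i) · W · i = 60.33 × 967 × 0.04774 = 2785 m³/day.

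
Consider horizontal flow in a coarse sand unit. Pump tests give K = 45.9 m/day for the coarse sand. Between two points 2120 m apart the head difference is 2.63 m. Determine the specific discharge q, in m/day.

Hydraulic gradient i = Δh / L = 2.63 / 2120 = 0.001241.
Specific discharge q = K · i = 45.90 × 0.001241 = 0.05694 m/day.

0.0569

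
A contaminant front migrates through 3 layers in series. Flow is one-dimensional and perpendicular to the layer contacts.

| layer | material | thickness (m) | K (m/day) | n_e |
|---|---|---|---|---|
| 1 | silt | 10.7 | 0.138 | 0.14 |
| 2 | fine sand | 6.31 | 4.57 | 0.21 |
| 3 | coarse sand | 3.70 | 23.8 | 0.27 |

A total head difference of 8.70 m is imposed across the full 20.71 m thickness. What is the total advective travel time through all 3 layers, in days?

With flow normal to the layers, continuity requires the same specific discharge q through every layer.
Σ(b_i/K_i) = 10.7/0.138 + 6.31/4.57 + 3.70/23.8 = 79.07 d.
q = Δh / Σ(b_i/K_i) = 8.70 / 79.07 = 0.1100 m/day.
In each layer the seepage velocity is v_i = q/n_i, so the layer transit time is t_i = b_i·n_i / q:
  layer 1 (silt): t_1 = 10.7 × 0.14 / 0.1100 = 13.62 d
  layer 2 (fine sand): t_2 = 6.31 × 0.21 / 0.1100 = 12.04 d
  layer 3 (coarse sand): t_3 = 3.70 × 0.27 / 0.1100 = 9.080 d
Total t = Σ t_i = 34.74 days.

34.7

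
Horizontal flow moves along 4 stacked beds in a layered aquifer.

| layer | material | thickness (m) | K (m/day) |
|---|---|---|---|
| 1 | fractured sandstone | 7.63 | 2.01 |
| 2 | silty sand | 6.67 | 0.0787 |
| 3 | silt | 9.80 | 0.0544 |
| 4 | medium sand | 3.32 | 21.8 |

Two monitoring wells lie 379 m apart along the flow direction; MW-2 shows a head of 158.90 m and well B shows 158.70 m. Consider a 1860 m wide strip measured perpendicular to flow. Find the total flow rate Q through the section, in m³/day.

87.1

Flow is parallel to layering, so each bed carries its own Darcy discharge and the transmissivities add.
Σ(K_i·b_i) = 2.01×7.63 + 0.0787×6.67 + 0.0544×9.80 + 21.8×3.32 = 88.77 m²/day.
Hydraulic gradient i = (158.90 − 158.70) / 379 = 0.2 / 379 = 0.0005277.
Q = Σ(K_i·b_i) · W · i = 88.77 × 1860 × 0.0005277 = 87.13 m³/day.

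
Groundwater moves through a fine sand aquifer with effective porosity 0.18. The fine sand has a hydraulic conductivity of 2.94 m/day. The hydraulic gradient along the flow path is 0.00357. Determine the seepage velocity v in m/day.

Hydraulic gradient i = 0.00357.
Darcy flux q = K · i = 2.940 × 0.003570 = 0.01050 m/day.
Seepage velocity v = q / n_e = 0.01050 / 0.18 = 0.05831 m/day.

0.0583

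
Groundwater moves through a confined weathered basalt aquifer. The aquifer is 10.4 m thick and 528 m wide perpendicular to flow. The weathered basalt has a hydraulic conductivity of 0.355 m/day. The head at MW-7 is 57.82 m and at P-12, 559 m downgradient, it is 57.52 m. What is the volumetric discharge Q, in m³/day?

1.05

Cross-sectional area A = 528 × 10.4 = 5491 m².
Hydraulic gradient i = (57.82 − 57.52) / 559 = 0.3 / 559 = 0.0005367.
Darcy's law: Q = K · A · i = 0.3550 × 5491 × 0.0005367 = 1.046 m³/day.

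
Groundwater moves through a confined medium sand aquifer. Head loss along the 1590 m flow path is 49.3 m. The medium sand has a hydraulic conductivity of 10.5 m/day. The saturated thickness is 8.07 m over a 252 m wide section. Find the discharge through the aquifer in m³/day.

662

Cross-sectional area A = 252 × 8.07 = 2034 m².
Hydraulic gradient i = Δh / L = 49.3 / 1590 = 0.03101.
Darcy's law: Q = K · A · i = 10.50 × 2034 × 0.03101 = 662.1 m³/day.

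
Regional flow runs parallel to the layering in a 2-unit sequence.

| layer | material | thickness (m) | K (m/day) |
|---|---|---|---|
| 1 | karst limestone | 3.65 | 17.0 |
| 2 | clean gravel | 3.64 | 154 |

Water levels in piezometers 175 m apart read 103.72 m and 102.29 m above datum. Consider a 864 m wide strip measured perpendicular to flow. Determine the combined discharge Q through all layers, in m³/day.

4400

Flow is parallel to layering, so each bed carries its own Darcy discharge and the transmissivities add.
Σ(K_i·b_i) = 17.0×3.65 + 154×3.64 = 622.6 m²/day.
Hydraulic gradient i = (103.72 − 102.29) / 175 = 1.43 / 175 = 0.008171.
Q = Σ(K_i·b_i) · W · i = 622.6 × 864 × 0.008171 = 4396 m³/day.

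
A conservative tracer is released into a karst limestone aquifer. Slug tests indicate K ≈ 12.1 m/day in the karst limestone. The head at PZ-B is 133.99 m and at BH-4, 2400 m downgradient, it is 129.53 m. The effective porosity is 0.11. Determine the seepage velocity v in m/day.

Hydraulic gradient i = (133.99 − 129.53) / 2400 = 4.46 / 2400 = 0.001858.
Darcy flux q = K · i = 12.10 × 0.001858 = 0.02249 m/day.
Seepage velocity v = q / n_e = 0.02249 / 0.11 = 0.2044 m/day.

0.204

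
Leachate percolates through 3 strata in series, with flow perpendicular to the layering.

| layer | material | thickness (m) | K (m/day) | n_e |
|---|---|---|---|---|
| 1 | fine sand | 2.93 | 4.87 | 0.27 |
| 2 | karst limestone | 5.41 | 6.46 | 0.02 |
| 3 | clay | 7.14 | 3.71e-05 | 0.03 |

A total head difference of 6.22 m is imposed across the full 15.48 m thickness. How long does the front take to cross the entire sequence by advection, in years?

With flow normal to the layers, continuity requires the same specific discharge q through every layer.
Σ(b_i/K_i) = 2.93/4.87 + 5.41/6.46 + 7.14/3.71e-05 = 1.925e+05 d.
q = Δh / Σ(b_i/K_i) = 6.22 / 1.925e+05 = 3.232e-05 m/day.
In each layer the seepage velocity is v_i = q/n_i, so the layer transit time is t_i = b_i·n_i / q:
  layer 1 (fine sand): t_1 = 2.93 × 0.27 / 3.232e-05 = 24478 d
  layer 2 (karst limestone): t_2 = 5.41 × 0.02 / 3.232e-05 = 3348 d
  layer 3 (clay): t_3 = 7.14 × 0.03 / 3.232e-05 = 6628 d
Total t = Σ t_i = 34453 days = 94.33 years.

94.3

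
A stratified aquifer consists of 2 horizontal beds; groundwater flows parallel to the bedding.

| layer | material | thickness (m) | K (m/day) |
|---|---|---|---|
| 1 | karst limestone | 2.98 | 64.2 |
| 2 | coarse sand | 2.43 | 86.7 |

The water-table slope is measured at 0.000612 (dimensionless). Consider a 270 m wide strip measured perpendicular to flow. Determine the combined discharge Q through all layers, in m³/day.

66.4

Flow is parallel to layering, so each bed carries its own Darcy discharge and the transmissivities add.
Σ(K_i·b_i) = 64.2×2.98 + 86.7×2.43 = 402.0 m²/day.
Hydraulic gradient i = 0.000612.
Q = Σ(K_i·b_i) · W · i = 402.0 × 270 × 0.0006120 = 66.43 m³/day.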